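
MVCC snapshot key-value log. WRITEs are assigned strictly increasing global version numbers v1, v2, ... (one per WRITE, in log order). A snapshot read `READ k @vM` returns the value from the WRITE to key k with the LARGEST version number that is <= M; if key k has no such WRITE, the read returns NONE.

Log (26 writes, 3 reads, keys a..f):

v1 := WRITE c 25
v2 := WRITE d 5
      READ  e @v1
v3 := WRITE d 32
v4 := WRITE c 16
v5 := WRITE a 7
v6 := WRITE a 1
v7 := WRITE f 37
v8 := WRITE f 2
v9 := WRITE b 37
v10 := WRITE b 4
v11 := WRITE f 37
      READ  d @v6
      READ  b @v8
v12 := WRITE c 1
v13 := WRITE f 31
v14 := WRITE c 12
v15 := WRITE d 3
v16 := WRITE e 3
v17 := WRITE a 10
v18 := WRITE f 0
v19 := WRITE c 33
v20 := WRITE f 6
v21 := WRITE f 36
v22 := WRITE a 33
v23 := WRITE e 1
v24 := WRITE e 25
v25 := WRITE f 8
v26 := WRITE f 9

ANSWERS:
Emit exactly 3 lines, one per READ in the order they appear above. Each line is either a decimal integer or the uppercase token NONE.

Answer: NONE
32
NONE

Derivation:
v1: WRITE c=25  (c history now [(1, 25)])
v2: WRITE d=5  (d history now [(2, 5)])
READ e @v1: history=[] -> no version <= 1 -> NONE
v3: WRITE d=32  (d history now [(2, 5), (3, 32)])
v4: WRITE c=16  (c history now [(1, 25), (4, 16)])
v5: WRITE a=7  (a history now [(5, 7)])
v6: WRITE a=1  (a history now [(5, 7), (6, 1)])
v7: WRITE f=37  (f history now [(7, 37)])
v8: WRITE f=2  (f history now [(7, 37), (8, 2)])
v9: WRITE b=37  (b history now [(9, 37)])
v10: WRITE b=4  (b history now [(9, 37), (10, 4)])
v11: WRITE f=37  (f history now [(7, 37), (8, 2), (11, 37)])
READ d @v6: history=[(2, 5), (3, 32)] -> pick v3 -> 32
READ b @v8: history=[(9, 37), (10, 4)] -> no version <= 8 -> NONE
v12: WRITE c=1  (c history now [(1, 25), (4, 16), (12, 1)])
v13: WRITE f=31  (f history now [(7, 37), (8, 2), (11, 37), (13, 31)])
v14: WRITE c=12  (c history now [(1, 25), (4, 16), (12, 1), (14, 12)])
v15: WRITE d=3  (d history now [(2, 5), (3, 32), (15, 3)])
v16: WRITE e=3  (e history now [(16, 3)])
v17: WRITE a=10  (a history now [(5, 7), (6, 1), (17, 10)])
v18: WRITE f=0  (f history now [(7, 37), (8, 2), (11, 37), (13, 31), (18, 0)])
v19: WRITE c=33  (c history now [(1, 25), (4, 16), (12, 1), (14, 12), (19, 33)])
v20: WRITE f=6  (f history now [(7, 37), (8, 2), (11, 37), (13, 31), (18, 0), (20, 6)])
v21: WRITE f=36  (f history now [(7, 37), (8, 2), (11, 37), (13, 31), (18, 0), (20, 6), (21, 36)])
v22: WRITE a=33  (a history now [(5, 7), (6, 1), (17, 10), (22, 33)])
v23: WRITE e=1  (e history now [(16, 3), (23, 1)])
v24: WRITE e=25  (e history now [(16, 3), (23, 1), (24, 25)])
v25: WRITE f=8  (f history now [(7, 37), (8, 2), (11, 37), (13, 31), (18, 0), (20, 6), (21, 36), (25, 8)])
v26: WRITE f=9  (f history now [(7, 37), (8, 2), (11, 37), (13, 31), (18, 0), (20, 6), (21, 36), (25, 8), (26, 9)])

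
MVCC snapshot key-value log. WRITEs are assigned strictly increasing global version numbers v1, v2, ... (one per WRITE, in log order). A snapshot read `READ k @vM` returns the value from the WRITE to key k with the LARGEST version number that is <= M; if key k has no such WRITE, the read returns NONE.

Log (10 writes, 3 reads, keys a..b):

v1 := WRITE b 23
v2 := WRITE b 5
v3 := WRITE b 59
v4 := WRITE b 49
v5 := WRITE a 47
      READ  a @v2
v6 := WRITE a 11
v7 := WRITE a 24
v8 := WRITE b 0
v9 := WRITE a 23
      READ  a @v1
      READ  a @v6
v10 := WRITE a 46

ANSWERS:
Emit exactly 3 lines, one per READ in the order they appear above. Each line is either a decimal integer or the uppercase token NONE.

Answer: NONE
NONE
11

Derivation:
v1: WRITE b=23  (b history now [(1, 23)])
v2: WRITE b=5  (b history now [(1, 23), (2, 5)])
v3: WRITE b=59  (b history now [(1, 23), (2, 5), (3, 59)])
v4: WRITE b=49  (b history now [(1, 23), (2, 5), (3, 59), (4, 49)])
v5: WRITE a=47  (a history now [(5, 47)])
READ a @v2: history=[(5, 47)] -> no version <= 2 -> NONE
v6: WRITE a=11  (a history now [(5, 47), (6, 11)])
v7: WRITE a=24  (a history now [(5, 47), (6, 11), (7, 24)])
v8: WRITE b=0  (b history now [(1, 23), (2, 5), (3, 59), (4, 49), (8, 0)])
v9: WRITE a=23  (a history now [(5, 47), (6, 11), (7, 24), (9, 23)])
READ a @v1: history=[(5, 47), (6, 11), (7, 24), (9, 23)] -> no version <= 1 -> NONE
READ a @v6: history=[(5, 47), (6, 11), (7, 24), (9, 23)] -> pick v6 -> 11
v10: WRITE a=46  (a history now [(5, 47), (6, 11), (7, 24), (9, 23), (10, 46)])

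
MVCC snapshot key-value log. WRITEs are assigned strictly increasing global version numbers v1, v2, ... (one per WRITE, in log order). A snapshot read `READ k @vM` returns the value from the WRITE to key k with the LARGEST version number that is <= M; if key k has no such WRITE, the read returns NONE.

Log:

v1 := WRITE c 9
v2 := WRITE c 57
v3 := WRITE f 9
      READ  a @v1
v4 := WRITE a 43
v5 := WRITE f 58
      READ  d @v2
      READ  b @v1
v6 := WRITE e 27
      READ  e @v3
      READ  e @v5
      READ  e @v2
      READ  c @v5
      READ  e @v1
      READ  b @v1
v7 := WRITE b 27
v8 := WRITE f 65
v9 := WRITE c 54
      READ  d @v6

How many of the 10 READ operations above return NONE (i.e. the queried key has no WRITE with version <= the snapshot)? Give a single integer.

v1: WRITE c=9  (c history now [(1, 9)])
v2: WRITE c=57  (c history now [(1, 9), (2, 57)])
v3: WRITE f=9  (f history now [(3, 9)])
READ a @v1: history=[] -> no version <= 1 -> NONE
v4: WRITE a=43  (a history now [(4, 43)])
v5: WRITE f=58  (f history now [(3, 9), (5, 58)])
READ d @v2: history=[] -> no version <= 2 -> NONE
READ b @v1: history=[] -> no version <= 1 -> NONE
v6: WRITE e=27  (e history now [(6, 27)])
READ e @v3: history=[(6, 27)] -> no version <= 3 -> NONE
READ e @v5: history=[(6, 27)] -> no version <= 5 -> NONE
READ e @v2: history=[(6, 27)] -> no version <= 2 -> NONE
READ c @v5: history=[(1, 9), (2, 57)] -> pick v2 -> 57
READ e @v1: history=[(6, 27)] -> no version <= 1 -> NONE
READ b @v1: history=[] -> no version <= 1 -> NONE
v7: WRITE b=27  (b history now [(7, 27)])
v8: WRITE f=65  (f history now [(3, 9), (5, 58), (8, 65)])
v9: WRITE c=54  (c history now [(1, 9), (2, 57), (9, 54)])
READ d @v6: history=[] -> no version <= 6 -> NONE
Read results in order: ['NONE', 'NONE', 'NONE', 'NONE', 'NONE', 'NONE', '57', 'NONE', 'NONE', 'NONE']
NONE count = 9

Answer: 9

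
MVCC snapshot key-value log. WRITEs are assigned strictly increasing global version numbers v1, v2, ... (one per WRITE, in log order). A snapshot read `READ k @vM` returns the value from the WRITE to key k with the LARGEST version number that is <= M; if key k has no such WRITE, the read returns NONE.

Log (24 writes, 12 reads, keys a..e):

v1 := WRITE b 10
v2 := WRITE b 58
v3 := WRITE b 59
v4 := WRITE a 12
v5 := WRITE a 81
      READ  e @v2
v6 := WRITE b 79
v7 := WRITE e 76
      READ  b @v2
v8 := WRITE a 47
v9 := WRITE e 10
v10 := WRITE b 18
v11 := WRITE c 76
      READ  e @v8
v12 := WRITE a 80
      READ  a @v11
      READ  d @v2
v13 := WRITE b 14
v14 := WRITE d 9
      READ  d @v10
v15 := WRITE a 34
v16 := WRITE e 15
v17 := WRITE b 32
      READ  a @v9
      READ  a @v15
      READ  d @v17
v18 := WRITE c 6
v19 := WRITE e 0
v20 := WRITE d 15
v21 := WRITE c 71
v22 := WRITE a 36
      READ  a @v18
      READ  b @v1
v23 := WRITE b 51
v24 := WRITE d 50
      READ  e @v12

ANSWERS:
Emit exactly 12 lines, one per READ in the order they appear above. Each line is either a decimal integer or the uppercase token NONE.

v1: WRITE b=10  (b history now [(1, 10)])
v2: WRITE b=58  (b history now [(1, 10), (2, 58)])
v3: WRITE b=59  (b history now [(1, 10), (2, 58), (3, 59)])
v4: WRITE a=12  (a history now [(4, 12)])
v5: WRITE a=81  (a history now [(4, 12), (5, 81)])
READ e @v2: history=[] -> no version <= 2 -> NONE
v6: WRITE b=79  (b history now [(1, 10), (2, 58), (3, 59), (6, 79)])
v7: WRITE e=76  (e history now [(7, 76)])
READ b @v2: history=[(1, 10), (2, 58), (3, 59), (6, 79)] -> pick v2 -> 58
v8: WRITE a=47  (a history now [(4, 12), (5, 81), (8, 47)])
v9: WRITE e=10  (e history now [(7, 76), (9, 10)])
v10: WRITE b=18  (b history now [(1, 10), (2, 58), (3, 59), (6, 79), (10, 18)])
v11: WRITE c=76  (c history now [(11, 76)])
READ e @v8: history=[(7, 76), (9, 10)] -> pick v7 -> 76
v12: WRITE a=80  (a history now [(4, 12), (5, 81), (8, 47), (12, 80)])
READ a @v11: history=[(4, 12), (5, 81), (8, 47), (12, 80)] -> pick v8 -> 47
READ d @v2: history=[] -> no version <= 2 -> NONE
v13: WRITE b=14  (b history now [(1, 10), (2, 58), (3, 59), (6, 79), (10, 18), (13, 14)])
v14: WRITE d=9  (d history now [(14, 9)])
READ d @v10: history=[(14, 9)] -> no version <= 10 -> NONE
v15: WRITE a=34  (a history now [(4, 12), (5, 81), (8, 47), (12, 80), (15, 34)])
v16: WRITE e=15  (e history now [(7, 76), (9, 10), (16, 15)])
v17: WRITE b=32  (b history now [(1, 10), (2, 58), (3, 59), (6, 79), (10, 18), (13, 14), (17, 32)])
READ a @v9: history=[(4, 12), (5, 81), (8, 47), (12, 80), (15, 34)] -> pick v8 -> 47
READ a @v15: history=[(4, 12), (5, 81), (8, 47), (12, 80), (15, 34)] -> pick v15 -> 34
READ d @v17: history=[(14, 9)] -> pick v14 -> 9
v18: WRITE c=6  (c history now [(11, 76), (18, 6)])
v19: WRITE e=0  (e history now [(7, 76), (9, 10), (16, 15), (19, 0)])
v20: WRITE d=15  (d history now [(14, 9), (20, 15)])
v21: WRITE c=71  (c history now [(11, 76), (18, 6), (21, 71)])
v22: WRITE a=36  (a history now [(4, 12), (5, 81), (8, 47), (12, 80), (15, 34), (22, 36)])
READ a @v18: history=[(4, 12), (5, 81), (8, 47), (12, 80), (15, 34), (22, 36)] -> pick v15 -> 34
READ b @v1: history=[(1, 10), (2, 58), (3, 59), (6, 79), (10, 18), (13, 14), (17, 32)] -> pick v1 -> 10
v23: WRITE b=51  (b history now [(1, 10), (2, 58), (3, 59), (6, 79), (10, 18), (13, 14), (17, 32), (23, 51)])
v24: WRITE d=50  (d history now [(14, 9), (20, 15), (24, 50)])
READ e @v12: history=[(7, 76), (9, 10), (16, 15), (19, 0)] -> pick v9 -> 10

Answer: NONE
58
76
47
NONE
NONE
47
34
9
34
10
10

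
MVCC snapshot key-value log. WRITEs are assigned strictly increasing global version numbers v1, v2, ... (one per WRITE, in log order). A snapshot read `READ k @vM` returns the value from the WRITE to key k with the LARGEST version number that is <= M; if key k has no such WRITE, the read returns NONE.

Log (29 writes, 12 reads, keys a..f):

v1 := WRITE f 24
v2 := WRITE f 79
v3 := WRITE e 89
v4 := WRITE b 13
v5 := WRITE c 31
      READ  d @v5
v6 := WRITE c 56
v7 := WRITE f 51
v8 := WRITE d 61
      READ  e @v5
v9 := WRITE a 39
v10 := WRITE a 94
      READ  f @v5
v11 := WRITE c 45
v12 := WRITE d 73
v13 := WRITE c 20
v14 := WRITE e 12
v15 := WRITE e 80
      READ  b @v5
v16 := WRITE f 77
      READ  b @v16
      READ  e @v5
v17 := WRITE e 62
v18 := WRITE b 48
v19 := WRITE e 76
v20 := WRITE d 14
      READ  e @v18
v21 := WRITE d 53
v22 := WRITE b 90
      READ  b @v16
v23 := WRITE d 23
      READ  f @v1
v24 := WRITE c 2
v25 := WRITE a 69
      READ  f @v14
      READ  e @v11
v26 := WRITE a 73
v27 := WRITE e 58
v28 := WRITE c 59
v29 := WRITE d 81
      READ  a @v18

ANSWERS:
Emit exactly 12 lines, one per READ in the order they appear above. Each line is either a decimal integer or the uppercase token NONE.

v1: WRITE f=24  (f history now [(1, 24)])
v2: WRITE f=79  (f history now [(1, 24), (2, 79)])
v3: WRITE e=89  (e history now [(3, 89)])
v4: WRITE b=13  (b history now [(4, 13)])
v5: WRITE c=31  (c history now [(5, 31)])
READ d @v5: history=[] -> no version <= 5 -> NONE
v6: WRITE c=56  (c history now [(5, 31), (6, 56)])
v7: WRITE f=51  (f history now [(1, 24), (2, 79), (7, 51)])
v8: WRITE d=61  (d history now [(8, 61)])
READ e @v5: history=[(3, 89)] -> pick v3 -> 89
v9: WRITE a=39  (a history now [(9, 39)])
v10: WRITE a=94  (a history now [(9, 39), (10, 94)])
READ f @v5: history=[(1, 24), (2, 79), (7, 51)] -> pick v2 -> 79
v11: WRITE c=45  (c history now [(5, 31), (6, 56), (11, 45)])
v12: WRITE d=73  (d history now [(8, 61), (12, 73)])
v13: WRITE c=20  (c history now [(5, 31), (6, 56), (11, 45), (13, 20)])
v14: WRITE e=12  (e history now [(3, 89), (14, 12)])
v15: WRITE e=80  (e history now [(3, 89), (14, 12), (15, 80)])
READ b @v5: history=[(4, 13)] -> pick v4 -> 13
v16: WRITE f=77  (f history now [(1, 24), (2, 79), (7, 51), (16, 77)])
READ b @v16: history=[(4, 13)] -> pick v4 -> 13
READ e @v5: history=[(3, 89), (14, 12), (15, 80)] -> pick v3 -> 89
v17: WRITE e=62  (e history now [(3, 89), (14, 12), (15, 80), (17, 62)])
v18: WRITE b=48  (b history now [(4, 13), (18, 48)])
v19: WRITE e=76  (e history now [(3, 89), (14, 12), (15, 80), (17, 62), (19, 76)])
v20: WRITE d=14  (d history now [(8, 61), (12, 73), (20, 14)])
READ e @v18: history=[(3, 89), (14, 12), (15, 80), (17, 62), (19, 76)] -> pick v17 -> 62
v21: WRITE d=53  (d history now [(8, 61), (12, 73), (20, 14), (21, 53)])
v22: WRITE b=90  (b history now [(4, 13), (18, 48), (22, 90)])
READ b @v16: history=[(4, 13), (18, 48), (22, 90)] -> pick v4 -> 13
v23: WRITE d=23  (d history now [(8, 61), (12, 73), (20, 14), (21, 53), (23, 23)])
READ f @v1: history=[(1, 24), (2, 79), (7, 51), (16, 77)] -> pick v1 -> 24
v24: WRITE c=2  (c history now [(5, 31), (6, 56), (11, 45), (13, 20), (24, 2)])
v25: WRITE a=69  (a history now [(9, 39), (10, 94), (25, 69)])
READ f @v14: history=[(1, 24), (2, 79), (7, 51), (16, 77)] -> pick v7 -> 51
READ e @v11: history=[(3, 89), (14, 12), (15, 80), (17, 62), (19, 76)] -> pick v3 -> 89
v26: WRITE a=73  (a history now [(9, 39), (10, 94), (25, 69), (26, 73)])
v27: WRITE e=58  (e history now [(3, 89), (14, 12), (15, 80), (17, 62), (19, 76), (27, 58)])
v28: WRITE c=59  (c history now [(5, 31), (6, 56), (11, 45), (13, 20), (24, 2), (28, 59)])
v29: WRITE d=81  (d history now [(8, 61), (12, 73), (20, 14), (21, 53), (23, 23), (29, 81)])
READ a @v18: history=[(9, 39), (10, 94), (25, 69), (26, 73)] -> pick v10 -> 94

Answer: NONE
89
79
13
13
89
62
13
24
51
89
94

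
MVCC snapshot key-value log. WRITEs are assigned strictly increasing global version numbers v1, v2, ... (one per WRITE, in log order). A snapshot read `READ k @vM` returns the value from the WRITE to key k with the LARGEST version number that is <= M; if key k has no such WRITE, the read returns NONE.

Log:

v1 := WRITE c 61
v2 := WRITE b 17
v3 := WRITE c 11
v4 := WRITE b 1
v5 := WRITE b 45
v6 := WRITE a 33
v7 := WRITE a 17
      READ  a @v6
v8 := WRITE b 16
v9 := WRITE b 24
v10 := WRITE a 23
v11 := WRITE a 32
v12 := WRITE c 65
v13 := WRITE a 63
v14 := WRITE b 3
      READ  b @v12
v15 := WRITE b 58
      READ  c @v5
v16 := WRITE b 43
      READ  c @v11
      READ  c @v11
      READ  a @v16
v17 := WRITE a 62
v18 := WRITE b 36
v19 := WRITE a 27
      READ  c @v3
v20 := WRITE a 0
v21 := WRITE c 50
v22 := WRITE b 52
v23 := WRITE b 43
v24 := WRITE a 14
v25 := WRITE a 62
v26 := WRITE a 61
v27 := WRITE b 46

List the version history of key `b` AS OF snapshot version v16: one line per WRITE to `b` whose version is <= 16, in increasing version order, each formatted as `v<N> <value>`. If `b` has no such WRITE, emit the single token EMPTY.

Answer: v2 17
v4 1
v5 45
v8 16
v9 24
v14 3
v15 58
v16 43

Derivation:
Scan writes for key=b with version <= 16:
  v1 WRITE c 61 -> skip
  v2 WRITE b 17 -> keep
  v3 WRITE c 11 -> skip
  v4 WRITE b 1 -> keep
  v5 WRITE b 45 -> keep
  v6 WRITE a 33 -> skip
  v7 WRITE a 17 -> skip
  v8 WRITE b 16 -> keep
  v9 WRITE b 24 -> keep
  v10 WRITE a 23 -> skip
  v11 WRITE a 32 -> skip
  v12 WRITE c 65 -> skip
  v13 WRITE a 63 -> skip
  v14 WRITE b 3 -> keep
  v15 WRITE b 58 -> keep
  v16 WRITE b 43 -> keep
  v17 WRITE a 62 -> skip
  v18 WRITE b 36 -> drop (> snap)
  v19 WRITE a 27 -> skip
  v20 WRITE a 0 -> skip
  v21 WRITE c 50 -> skip
  v22 WRITE b 52 -> drop (> snap)
  v23 WRITE b 43 -> drop (> snap)
  v24 WRITE a 14 -> skip
  v25 WRITE a 62 -> skip
  v26 WRITE a 61 -> skip
  v27 WRITE b 46 -> drop (> snap)
Collected: [(2, 17), (4, 1), (5, 45), (8, 16), (9, 24), (14, 3), (15, 58), (16, 43)]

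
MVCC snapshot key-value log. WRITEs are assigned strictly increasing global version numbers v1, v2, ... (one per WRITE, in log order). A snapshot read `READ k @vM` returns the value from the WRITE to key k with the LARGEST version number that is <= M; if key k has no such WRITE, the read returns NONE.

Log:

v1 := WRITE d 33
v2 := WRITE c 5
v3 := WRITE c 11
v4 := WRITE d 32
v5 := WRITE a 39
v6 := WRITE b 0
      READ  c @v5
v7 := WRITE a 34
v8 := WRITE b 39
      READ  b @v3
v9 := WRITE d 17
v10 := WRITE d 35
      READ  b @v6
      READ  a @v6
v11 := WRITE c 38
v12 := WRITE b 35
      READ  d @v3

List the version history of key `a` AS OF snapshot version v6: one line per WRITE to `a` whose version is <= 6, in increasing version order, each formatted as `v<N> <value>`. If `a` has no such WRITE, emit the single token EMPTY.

Scan writes for key=a with version <= 6:
  v1 WRITE d 33 -> skip
  v2 WRITE c 5 -> skip
  v3 WRITE c 11 -> skip
  v4 WRITE d 32 -> skip
  v5 WRITE a 39 -> keep
  v6 WRITE b 0 -> skip
  v7 WRITE a 34 -> drop (> snap)
  v8 WRITE b 39 -> skip
  v9 WRITE d 17 -> skip
  v10 WRITE d 35 -> skip
  v11 WRITE c 38 -> skip
  v12 WRITE b 35 -> skip
Collected: [(5, 39)]

Answer: v5 39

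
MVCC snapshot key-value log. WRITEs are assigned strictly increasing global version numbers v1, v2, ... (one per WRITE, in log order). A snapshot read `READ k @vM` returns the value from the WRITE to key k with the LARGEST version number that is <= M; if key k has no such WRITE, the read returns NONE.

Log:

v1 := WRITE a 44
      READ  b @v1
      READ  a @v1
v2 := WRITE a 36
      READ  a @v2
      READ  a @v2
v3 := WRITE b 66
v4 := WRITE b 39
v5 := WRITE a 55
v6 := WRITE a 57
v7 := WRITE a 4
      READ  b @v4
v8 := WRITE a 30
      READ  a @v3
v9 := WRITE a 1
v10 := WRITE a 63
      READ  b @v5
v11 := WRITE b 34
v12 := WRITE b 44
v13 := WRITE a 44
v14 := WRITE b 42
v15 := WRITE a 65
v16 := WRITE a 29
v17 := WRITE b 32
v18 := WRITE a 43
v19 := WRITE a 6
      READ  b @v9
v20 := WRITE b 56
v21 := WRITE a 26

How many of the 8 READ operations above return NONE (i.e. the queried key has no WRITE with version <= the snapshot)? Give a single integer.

v1: WRITE a=44  (a history now [(1, 44)])
READ b @v1: history=[] -> no version <= 1 -> NONE
READ a @v1: history=[(1, 44)] -> pick v1 -> 44
v2: WRITE a=36  (a history now [(1, 44), (2, 36)])
READ a @v2: history=[(1, 44), (2, 36)] -> pick v2 -> 36
READ a @v2: history=[(1, 44), (2, 36)] -> pick v2 -> 36
v3: WRITE b=66  (b history now [(3, 66)])
v4: WRITE b=39  (b history now [(3, 66), (4, 39)])
v5: WRITE a=55  (a history now [(1, 44), (2, 36), (5, 55)])
v6: WRITE a=57  (a history now [(1, 44), (2, 36), (5, 55), (6, 57)])
v7: WRITE a=4  (a history now [(1, 44), (2, 36), (5, 55), (6, 57), (7, 4)])
READ b @v4: history=[(3, 66), (4, 39)] -> pick v4 -> 39
v8: WRITE a=30  (a history now [(1, 44), (2, 36), (5, 55), (6, 57), (7, 4), (8, 30)])
READ a @v3: history=[(1, 44), (2, 36), (5, 55), (6, 57), (7, 4), (8, 30)] -> pick v2 -> 36
v9: WRITE a=1  (a history now [(1, 44), (2, 36), (5, 55), (6, 57), (7, 4), (8, 30), (9, 1)])
v10: WRITE a=63  (a history now [(1, 44), (2, 36), (5, 55), (6, 57), (7, 4), (8, 30), (9, 1), (10, 63)])
READ b @v5: history=[(3, 66), (4, 39)] -> pick v4 -> 39
v11: WRITE b=34  (b history now [(3, 66), (4, 39), (11, 34)])
v12: WRITE b=44  (b history now [(3, 66), (4, 39), (11, 34), (12, 44)])
v13: WRITE a=44  (a history now [(1, 44), (2, 36), (5, 55), (6, 57), (7, 4), (8, 30), (9, 1), (10, 63), (13, 44)])
v14: WRITE b=42  (b history now [(3, 66), (4, 39), (11, 34), (12, 44), (14, 42)])
v15: WRITE a=65  (a history now [(1, 44), (2, 36), (5, 55), (6, 57), (7, 4), (8, 30), (9, 1), (10, 63), (13, 44), (15, 65)])
v16: WRITE a=29  (a history now [(1, 44), (2, 36), (5, 55), (6, 57), (7, 4), (8, 30), (9, 1), (10, 63), (13, 44), (15, 65), (16, 29)])
v17: WRITE b=32  (b history now [(3, 66), (4, 39), (11, 34), (12, 44), (14, 42), (17, 32)])
v18: WRITE a=43  (a history now [(1, 44), (2, 36), (5, 55), (6, 57), (7, 4), (8, 30), (9, 1), (10, 63), (13, 44), (15, 65), (16, 29), (18, 43)])
v19: WRITE a=6  (a history now [(1, 44), (2, 36), (5, 55), (6, 57), (7, 4), (8, 30), (9, 1), (10, 63), (13, 44), (15, 65), (16, 29), (18, 43), (19, 6)])
READ b @v9: history=[(3, 66), (4, 39), (11, 34), (12, 44), (14, 42), (17, 32)] -> pick v4 -> 39
v20: WRITE b=56  (b history now [(3, 66), (4, 39), (11, 34), (12, 44), (14, 42), (17, 32), (20, 56)])
v21: WRITE a=26  (a history now [(1, 44), (2, 36), (5, 55), (6, 57), (7, 4), (8, 30), (9, 1), (10, 63), (13, 44), (15, 65), (16, 29), (18, 43), (19, 6), (21, 26)])
Read results in order: ['NONE', '44', '36', '36', '39', '36', '39', '39']
NONE count = 1

Answer: 1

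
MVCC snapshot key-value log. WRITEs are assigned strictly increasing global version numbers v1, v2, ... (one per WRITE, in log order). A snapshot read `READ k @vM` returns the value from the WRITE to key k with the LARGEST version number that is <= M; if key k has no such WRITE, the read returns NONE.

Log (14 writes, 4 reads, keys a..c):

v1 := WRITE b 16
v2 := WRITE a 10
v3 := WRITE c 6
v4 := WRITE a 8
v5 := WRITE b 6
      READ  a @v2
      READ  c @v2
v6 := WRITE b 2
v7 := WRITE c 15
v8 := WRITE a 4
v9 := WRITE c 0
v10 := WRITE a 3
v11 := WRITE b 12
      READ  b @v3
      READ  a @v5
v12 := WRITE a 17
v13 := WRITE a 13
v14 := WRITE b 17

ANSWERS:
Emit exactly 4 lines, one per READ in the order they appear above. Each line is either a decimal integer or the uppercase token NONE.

Answer: 10
NONE
16
8

Derivation:
v1: WRITE b=16  (b history now [(1, 16)])
v2: WRITE a=10  (a history now [(2, 10)])
v3: WRITE c=6  (c history now [(3, 6)])
v4: WRITE a=8  (a history now [(2, 10), (4, 8)])
v5: WRITE b=6  (b history now [(1, 16), (5, 6)])
READ a @v2: history=[(2, 10), (4, 8)] -> pick v2 -> 10
READ c @v2: history=[(3, 6)] -> no version <= 2 -> NONE
v6: WRITE b=2  (b history now [(1, 16), (5, 6), (6, 2)])
v7: WRITE c=15  (c history now [(3, 6), (7, 15)])
v8: WRITE a=4  (a history now [(2, 10), (4, 8), (8, 4)])
v9: WRITE c=0  (c history now [(3, 6), (7, 15), (9, 0)])
v10: WRITE a=3  (a history now [(2, 10), (4, 8), (8, 4), (10, 3)])
v11: WRITE b=12  (b history now [(1, 16), (5, 6), (6, 2), (11, 12)])
READ b @v3: history=[(1, 16), (5, 6), (6, 2), (11, 12)] -> pick v1 -> 16
READ a @v5: history=[(2, 10), (4, 8), (8, 4), (10, 3)] -> pick v4 -> 8
v12: WRITE a=17  (a history now [(2, 10), (4, 8), (8, 4), (10, 3), (12, 17)])
v13: WRITE a=13  (a history now [(2, 10), (4, 8), (8, 4), (10, 3), (12, 17), (13, 13)])
v14: WRITE b=17  (b history now [(1, 16), (5, 6), (6, 2), (11, 12), (14, 17)])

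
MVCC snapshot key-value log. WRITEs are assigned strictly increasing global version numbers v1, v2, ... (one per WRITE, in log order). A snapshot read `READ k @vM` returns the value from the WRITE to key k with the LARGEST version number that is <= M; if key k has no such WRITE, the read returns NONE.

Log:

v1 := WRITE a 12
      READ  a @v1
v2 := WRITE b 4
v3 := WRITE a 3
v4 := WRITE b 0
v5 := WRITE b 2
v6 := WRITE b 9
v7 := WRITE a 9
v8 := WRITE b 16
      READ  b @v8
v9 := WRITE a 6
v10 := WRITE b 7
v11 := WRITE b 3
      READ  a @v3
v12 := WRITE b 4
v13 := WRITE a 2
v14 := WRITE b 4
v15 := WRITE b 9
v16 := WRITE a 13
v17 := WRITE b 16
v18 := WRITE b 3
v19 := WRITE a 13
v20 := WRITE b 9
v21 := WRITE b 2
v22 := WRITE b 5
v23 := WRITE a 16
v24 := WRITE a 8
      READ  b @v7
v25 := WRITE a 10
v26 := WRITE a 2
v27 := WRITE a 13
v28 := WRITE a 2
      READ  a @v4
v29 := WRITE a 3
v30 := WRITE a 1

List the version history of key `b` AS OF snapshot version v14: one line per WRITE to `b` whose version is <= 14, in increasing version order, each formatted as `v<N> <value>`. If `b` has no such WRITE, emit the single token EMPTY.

Scan writes for key=b with version <= 14:
  v1 WRITE a 12 -> skip
  v2 WRITE b 4 -> keep
  v3 WRITE a 3 -> skip
  v4 WRITE b 0 -> keep
  v5 WRITE b 2 -> keep
  v6 WRITE b 9 -> keep
  v7 WRITE a 9 -> skip
  v8 WRITE b 16 -> keep
  v9 WRITE a 6 -> skip
  v10 WRITE b 7 -> keep
  v11 WRITE b 3 -> keep
  v12 WRITE b 4 -> keep
  v13 WRITE a 2 -> skip
  v14 WRITE b 4 -> keep
  v15 WRITE b 9 -> drop (> snap)
  v16 WRITE a 13 -> skip
  v17 WRITE b 16 -> drop (> snap)
  v18 WRITE b 3 -> drop (> snap)
  v19 WRITE a 13 -> skip
  v20 WRITE b 9 -> drop (> snap)
  v21 WRITE b 2 -> drop (> snap)
  v22 WRITE b 5 -> drop (> snap)
  v23 WRITE a 16 -> skip
  v24 WRITE a 8 -> skip
  v25 WRITE a 10 -> skip
  v26 WRITE a 2 -> skip
  v27 WRITE a 13 -> skip
  v28 WRITE a 2 -> skip
  v29 WRITE a 3 -> skip
  v30 WRITE a 1 -> skip
Collected: [(2, 4), (4, 0), (5, 2), (6, 9), (8, 16), (10, 7), (11, 3), (12, 4), (14, 4)]

Answer: v2 4
v4 0
v5 2
v6 9
v8 16
v10 7
v11 3
v12 4
v14 4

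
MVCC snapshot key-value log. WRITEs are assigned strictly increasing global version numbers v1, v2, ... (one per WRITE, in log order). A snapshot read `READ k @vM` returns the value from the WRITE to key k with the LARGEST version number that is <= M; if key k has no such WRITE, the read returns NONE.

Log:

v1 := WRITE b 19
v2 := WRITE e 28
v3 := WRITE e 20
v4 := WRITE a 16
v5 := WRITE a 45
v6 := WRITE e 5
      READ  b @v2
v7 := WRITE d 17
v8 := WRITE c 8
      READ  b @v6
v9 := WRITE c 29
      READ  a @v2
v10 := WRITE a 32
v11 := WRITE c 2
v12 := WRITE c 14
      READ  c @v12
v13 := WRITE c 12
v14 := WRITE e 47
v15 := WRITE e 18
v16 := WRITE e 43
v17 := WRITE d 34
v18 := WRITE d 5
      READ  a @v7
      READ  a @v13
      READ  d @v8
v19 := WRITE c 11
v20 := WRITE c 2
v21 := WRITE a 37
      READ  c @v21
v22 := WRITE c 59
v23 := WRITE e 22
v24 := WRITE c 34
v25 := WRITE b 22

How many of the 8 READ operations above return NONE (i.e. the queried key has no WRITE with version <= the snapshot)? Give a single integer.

v1: WRITE b=19  (b history now [(1, 19)])
v2: WRITE e=28  (e history now [(2, 28)])
v3: WRITE e=20  (e history now [(2, 28), (3, 20)])
v4: WRITE a=16  (a history now [(4, 16)])
v5: WRITE a=45  (a history now [(4, 16), (5, 45)])
v6: WRITE e=5  (e history now [(2, 28), (3, 20), (6, 5)])
READ b @v2: history=[(1, 19)] -> pick v1 -> 19
v7: WRITE d=17  (d history now [(7, 17)])
v8: WRITE c=8  (c history now [(8, 8)])
READ b @v6: history=[(1, 19)] -> pick v1 -> 19
v9: WRITE c=29  (c history now [(8, 8), (9, 29)])
READ a @v2: history=[(4, 16), (5, 45)] -> no version <= 2 -> NONE
v10: WRITE a=32  (a history now [(4, 16), (5, 45), (10, 32)])
v11: WRITE c=2  (c history now [(8, 8), (9, 29), (11, 2)])
v12: WRITE c=14  (c history now [(8, 8), (9, 29), (11, 2), (12, 14)])
READ c @v12: history=[(8, 8), (9, 29), (11, 2), (12, 14)] -> pick v12 -> 14
v13: WRITE c=12  (c history now [(8, 8), (9, 29), (11, 2), (12, 14), (13, 12)])
v14: WRITE e=47  (e history now [(2, 28), (3, 20), (6, 5), (14, 47)])
v15: WRITE e=18  (e history now [(2, 28), (3, 20), (6, 5), (14, 47), (15, 18)])
v16: WRITE e=43  (e history now [(2, 28), (3, 20), (6, 5), (14, 47), (15, 18), (16, 43)])
v17: WRITE d=34  (d history now [(7, 17), (17, 34)])
v18: WRITE d=5  (d history now [(7, 17), (17, 34), (18, 5)])
READ a @v7: history=[(4, 16), (5, 45), (10, 32)] -> pick v5 -> 45
READ a @v13: history=[(4, 16), (5, 45), (10, 32)] -> pick v10 -> 32
READ d @v8: history=[(7, 17), (17, 34), (18, 5)] -> pick v7 -> 17
v19: WRITE c=11  (c history now [(8, 8), (9, 29), (11, 2), (12, 14), (13, 12), (19, 11)])
v20: WRITE c=2  (c history now [(8, 8), (9, 29), (11, 2), (12, 14), (13, 12), (19, 11), (20, 2)])
v21: WRITE a=37  (a history now [(4, 16), (5, 45), (10, 32), (21, 37)])
READ c @v21: history=[(8, 8), (9, 29), (11, 2), (12, 14), (13, 12), (19, 11), (20, 2)] -> pick v20 -> 2
v22: WRITE c=59  (c history now [(8, 8), (9, 29), (11, 2), (12, 14), (13, 12), (19, 11), (20, 2), (22, 59)])
v23: WRITE e=22  (e history now [(2, 28), (3, 20), (6, 5), (14, 47), (15, 18), (16, 43), (23, 22)])
v24: WRITE c=34  (c history now [(8, 8), (9, 29), (11, 2), (12, 14), (13, 12), (19, 11), (20, 2), (22, 59), (24, 34)])
v25: WRITE b=22  (b history now [(1, 19), (25, 22)])
Read results in order: ['19', '19', 'NONE', '14', '45', '32', '17', '2']
NONE count = 1

Answer: 1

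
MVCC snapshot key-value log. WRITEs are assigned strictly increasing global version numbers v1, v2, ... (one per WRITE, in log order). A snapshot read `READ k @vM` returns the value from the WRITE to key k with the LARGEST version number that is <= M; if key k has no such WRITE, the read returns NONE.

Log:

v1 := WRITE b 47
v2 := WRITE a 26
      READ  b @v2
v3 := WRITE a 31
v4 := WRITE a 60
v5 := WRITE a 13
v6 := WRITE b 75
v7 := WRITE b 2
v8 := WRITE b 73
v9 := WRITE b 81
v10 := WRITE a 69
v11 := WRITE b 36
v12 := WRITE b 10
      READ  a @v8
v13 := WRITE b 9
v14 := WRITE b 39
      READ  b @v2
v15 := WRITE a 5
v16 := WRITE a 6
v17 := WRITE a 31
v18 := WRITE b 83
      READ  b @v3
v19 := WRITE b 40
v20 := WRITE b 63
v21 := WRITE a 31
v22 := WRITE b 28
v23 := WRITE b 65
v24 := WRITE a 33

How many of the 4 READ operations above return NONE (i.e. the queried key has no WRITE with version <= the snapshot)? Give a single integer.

v1: WRITE b=47  (b history now [(1, 47)])
v2: WRITE a=26  (a history now [(2, 26)])
READ b @v2: history=[(1, 47)] -> pick v1 -> 47
v3: WRITE a=31  (a history now [(2, 26), (3, 31)])
v4: WRITE a=60  (a history now [(2, 26), (3, 31), (4, 60)])
v5: WRITE a=13  (a history now [(2, 26), (3, 31), (4, 60), (5, 13)])
v6: WRITE b=75  (b history now [(1, 47), (6, 75)])
v7: WRITE b=2  (b history now [(1, 47), (6, 75), (7, 2)])
v8: WRITE b=73  (b history now [(1, 47), (6, 75), (7, 2), (8, 73)])
v9: WRITE b=81  (b history now [(1, 47), (6, 75), (7, 2), (8, 73), (9, 81)])
v10: WRITE a=69  (a history now [(2, 26), (3, 31), (4, 60), (5, 13), (10, 69)])
v11: WRITE b=36  (b history now [(1, 47), (6, 75), (7, 2), (8, 73), (9, 81), (11, 36)])
v12: WRITE b=10  (b history now [(1, 47), (6, 75), (7, 2), (8, 73), (9, 81), (11, 36), (12, 10)])
READ a @v8: history=[(2, 26), (3, 31), (4, 60), (5, 13), (10, 69)] -> pick v5 -> 13
v13: WRITE b=9  (b history now [(1, 47), (6, 75), (7, 2), (8, 73), (9, 81), (11, 36), (12, 10), (13, 9)])
v14: WRITE b=39  (b history now [(1, 47), (6, 75), (7, 2), (8, 73), (9, 81), (11, 36), (12, 10), (13, 9), (14, 39)])
READ b @v2: history=[(1, 47), (6, 75), (7, 2), (8, 73), (9, 81), (11, 36), (12, 10), (13, 9), (14, 39)] -> pick v1 -> 47
v15: WRITE a=5  (a history now [(2, 26), (3, 31), (4, 60), (5, 13), (10, 69), (15, 5)])
v16: WRITE a=6  (a history now [(2, 26), (3, 31), (4, 60), (5, 13), (10, 69), (15, 5), (16, 6)])
v17: WRITE a=31  (a history now [(2, 26), (3, 31), (4, 60), (5, 13), (10, 69), (15, 5), (16, 6), (17, 31)])
v18: WRITE b=83  (b history now [(1, 47), (6, 75), (7, 2), (8, 73), (9, 81), (11, 36), (12, 10), (13, 9), (14, 39), (18, 83)])
READ b @v3: history=[(1, 47), (6, 75), (7, 2), (8, 73), (9, 81), (11, 36), (12, 10), (13, 9), (14, 39), (18, 83)] -> pick v1 -> 47
v19: WRITE b=40  (b history now [(1, 47), (6, 75), (7, 2), (8, 73), (9, 81), (11, 36), (12, 10), (13, 9), (14, 39), (18, 83), (19, 40)])
v20: WRITE b=63  (b history now [(1, 47), (6, 75), (7, 2), (8, 73), (9, 81), (11, 36), (12, 10), (13, 9), (14, 39), (18, 83), (19, 40), (20, 63)])
v21: WRITE a=31  (a history now [(2, 26), (3, 31), (4, 60), (5, 13), (10, 69), (15, 5), (16, 6), (17, 31), (21, 31)])
v22: WRITE b=28  (b history now [(1, 47), (6, 75), (7, 2), (8, 73), (9, 81), (11, 36), (12, 10), (13, 9), (14, 39), (18, 83), (19, 40), (20, 63), (22, 28)])
v23: WRITE b=65  (b history now [(1, 47), (6, 75), (7, 2), (8, 73), (9, 81), (11, 36), (12, 10), (13, 9), (14, 39), (18, 83), (19, 40), (20, 63), (22, 28), (23, 65)])
v24: WRITE a=33  (a history now [(2, 26), (3, 31), (4, 60), (5, 13), (10, 69), (15, 5), (16, 6), (17, 31), (21, 31), (24, 33)])
Read results in order: ['47', '13', '47', '47']
NONE count = 0

Answer: 0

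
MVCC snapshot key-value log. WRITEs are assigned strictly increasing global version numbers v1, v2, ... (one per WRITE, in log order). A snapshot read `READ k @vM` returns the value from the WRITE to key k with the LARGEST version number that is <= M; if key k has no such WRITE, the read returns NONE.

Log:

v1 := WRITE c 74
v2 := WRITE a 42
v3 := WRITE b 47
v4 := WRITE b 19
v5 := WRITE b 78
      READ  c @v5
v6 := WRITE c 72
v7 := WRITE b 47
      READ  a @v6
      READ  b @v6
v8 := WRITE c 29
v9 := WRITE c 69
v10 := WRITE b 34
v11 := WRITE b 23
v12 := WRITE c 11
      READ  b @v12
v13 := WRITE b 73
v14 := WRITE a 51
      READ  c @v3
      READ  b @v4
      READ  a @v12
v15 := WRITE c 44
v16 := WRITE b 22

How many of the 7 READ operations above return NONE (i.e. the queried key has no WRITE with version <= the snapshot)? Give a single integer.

Answer: 0

Derivation:
v1: WRITE c=74  (c history now [(1, 74)])
v2: WRITE a=42  (a history now [(2, 42)])
v3: WRITE b=47  (b history now [(3, 47)])
v4: WRITE b=19  (b history now [(3, 47), (4, 19)])
v5: WRITE b=78  (b history now [(3, 47), (4, 19), (5, 78)])
READ c @v5: history=[(1, 74)] -> pick v1 -> 74
v6: WRITE c=72  (c history now [(1, 74), (6, 72)])
v7: WRITE b=47  (b history now [(3, 47), (4, 19), (5, 78), (7, 47)])
READ a @v6: history=[(2, 42)] -> pick v2 -> 42
READ b @v6: history=[(3, 47), (4, 19), (5, 78), (7, 47)] -> pick v5 -> 78
v8: WRITE c=29  (c history now [(1, 74), (6, 72), (8, 29)])
v9: WRITE c=69  (c history now [(1, 74), (6, 72), (8, 29), (9, 69)])
v10: WRITE b=34  (b history now [(3, 47), (4, 19), (5, 78), (7, 47), (10, 34)])
v11: WRITE b=23  (b history now [(3, 47), (4, 19), (5, 78), (7, 47), (10, 34), (11, 23)])
v12: WRITE c=11  (c history now [(1, 74), (6, 72), (8, 29), (9, 69), (12, 11)])
READ b @v12: history=[(3, 47), (4, 19), (5, 78), (7, 47), (10, 34), (11, 23)] -> pick v11 -> 23
v13: WRITE b=73  (b history now [(3, 47), (4, 19), (5, 78), (7, 47), (10, 34), (11, 23), (13, 73)])
v14: WRITE a=51  (a history now [(2, 42), (14, 51)])
READ c @v3: history=[(1, 74), (6, 72), (8, 29), (9, 69), (12, 11)] -> pick v1 -> 74
READ b @v4: history=[(3, 47), (4, 19), (5, 78), (7, 47), (10, 34), (11, 23), (13, 73)] -> pick v4 -> 19
READ a @v12: history=[(2, 42), (14, 51)] -> pick v2 -> 42
v15: WRITE c=44  (c history now [(1, 74), (6, 72), (8, 29), (9, 69), (12, 11), (15, 44)])
v16: WRITE b=22  (b history now [(3, 47), (4, 19), (5, 78), (7, 47), (10, 34), (11, 23), (13, 73), (16, 22)])
Read results in order: ['74', '42', '78', '23', '74', '19', '42']
NONE count = 0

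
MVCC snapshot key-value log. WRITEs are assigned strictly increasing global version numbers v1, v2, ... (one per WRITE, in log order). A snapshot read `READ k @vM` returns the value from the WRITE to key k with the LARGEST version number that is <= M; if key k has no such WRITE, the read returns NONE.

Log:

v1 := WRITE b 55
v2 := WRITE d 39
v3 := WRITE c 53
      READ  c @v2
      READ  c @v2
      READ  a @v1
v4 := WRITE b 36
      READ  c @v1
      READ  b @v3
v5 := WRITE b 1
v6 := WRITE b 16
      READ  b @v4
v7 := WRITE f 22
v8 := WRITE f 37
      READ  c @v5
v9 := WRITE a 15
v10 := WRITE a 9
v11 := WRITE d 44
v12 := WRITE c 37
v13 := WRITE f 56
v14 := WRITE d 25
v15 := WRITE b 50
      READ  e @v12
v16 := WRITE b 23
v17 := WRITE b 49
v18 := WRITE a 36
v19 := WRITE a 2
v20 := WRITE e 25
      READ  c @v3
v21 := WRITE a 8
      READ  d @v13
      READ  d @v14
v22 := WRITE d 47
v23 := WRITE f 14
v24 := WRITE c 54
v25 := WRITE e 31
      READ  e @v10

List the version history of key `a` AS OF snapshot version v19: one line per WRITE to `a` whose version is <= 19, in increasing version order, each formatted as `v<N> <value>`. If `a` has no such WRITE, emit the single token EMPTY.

Answer: v9 15
v10 9
v18 36
v19 2

Derivation:
Scan writes for key=a with version <= 19:
  v1 WRITE b 55 -> skip
  v2 WRITE d 39 -> skip
  v3 WRITE c 53 -> skip
  v4 WRITE b 36 -> skip
  v5 WRITE b 1 -> skip
  v6 WRITE b 16 -> skip
  v7 WRITE f 22 -> skip
  v8 WRITE f 37 -> skip
  v9 WRITE a 15 -> keep
  v10 WRITE a 9 -> keep
  v11 WRITE d 44 -> skip
  v12 WRITE c 37 -> skip
  v13 WRITE f 56 -> skip
  v14 WRITE d 25 -> skip
  v15 WRITE b 50 -> skip
  v16 WRITE b 23 -> skip
  v17 WRITE b 49 -> skip
  v18 WRITE a 36 -> keep
  v19 WRITE a 2 -> keep
  v20 WRITE e 25 -> skip
  v21 WRITE a 8 -> drop (> snap)
  v22 WRITE d 47 -> skip
  v23 WRITE f 14 -> skip
  v24 WRITE c 54 -> skip
  v25 WRITE e 31 -> skip
Collected: [(9, 15), (10, 9), (18, 36), (19, 2)]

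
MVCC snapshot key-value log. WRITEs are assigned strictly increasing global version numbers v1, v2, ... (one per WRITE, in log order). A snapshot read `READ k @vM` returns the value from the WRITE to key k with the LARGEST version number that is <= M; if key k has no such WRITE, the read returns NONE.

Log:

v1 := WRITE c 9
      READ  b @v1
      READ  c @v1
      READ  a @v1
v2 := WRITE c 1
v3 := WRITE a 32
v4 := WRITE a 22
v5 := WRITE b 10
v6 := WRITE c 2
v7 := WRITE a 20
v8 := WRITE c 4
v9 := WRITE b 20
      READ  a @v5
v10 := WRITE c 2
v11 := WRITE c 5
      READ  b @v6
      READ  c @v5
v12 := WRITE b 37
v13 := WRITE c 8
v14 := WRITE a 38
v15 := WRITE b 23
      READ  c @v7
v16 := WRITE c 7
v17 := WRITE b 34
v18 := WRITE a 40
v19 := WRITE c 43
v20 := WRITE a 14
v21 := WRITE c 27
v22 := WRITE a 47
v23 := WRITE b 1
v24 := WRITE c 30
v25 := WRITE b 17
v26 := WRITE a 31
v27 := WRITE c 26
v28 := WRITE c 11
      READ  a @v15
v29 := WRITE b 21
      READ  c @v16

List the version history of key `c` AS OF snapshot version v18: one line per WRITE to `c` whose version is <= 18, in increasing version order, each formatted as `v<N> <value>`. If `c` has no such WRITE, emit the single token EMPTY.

Scan writes for key=c with version <= 18:
  v1 WRITE c 9 -> keep
  v2 WRITE c 1 -> keep
  v3 WRITE a 32 -> skip
  v4 WRITE a 22 -> skip
  v5 WRITE b 10 -> skip
  v6 WRITE c 2 -> keep
  v7 WRITE a 20 -> skip
  v8 WRITE c 4 -> keep
  v9 WRITE b 20 -> skip
  v10 WRITE c 2 -> keep
  v11 WRITE c 5 -> keep
  v12 WRITE b 37 -> skip
  v13 WRITE c 8 -> keep
  v14 WRITE a 38 -> skip
  v15 WRITE b 23 -> skip
  v16 WRITE c 7 -> keep
  v17 WRITE b 34 -> skip
  v18 WRITE a 40 -> skip
  v19 WRITE c 43 -> drop (> snap)
  v20 WRITE a 14 -> skip
  v21 WRITE c 27 -> drop (> snap)
  v22 WRITE a 47 -> skip
  v23 WRITE b 1 -> skip
  v24 WRITE c 30 -> drop (> snap)
  v25 WRITE b 17 -> skip
  v26 WRITE a 31 -> skip
  v27 WRITE c 26 -> drop (> snap)
  v28 WRITE c 11 -> drop (> snap)
  v29 WRITE b 21 -> skip
Collected: [(1, 9), (2, 1), (6, 2), (8, 4), (10, 2), (11, 5), (13, 8), (16, 7)]

Answer: v1 9
v2 1
v6 2
v8 4
v10 2
v11 5
v13 8
v16 7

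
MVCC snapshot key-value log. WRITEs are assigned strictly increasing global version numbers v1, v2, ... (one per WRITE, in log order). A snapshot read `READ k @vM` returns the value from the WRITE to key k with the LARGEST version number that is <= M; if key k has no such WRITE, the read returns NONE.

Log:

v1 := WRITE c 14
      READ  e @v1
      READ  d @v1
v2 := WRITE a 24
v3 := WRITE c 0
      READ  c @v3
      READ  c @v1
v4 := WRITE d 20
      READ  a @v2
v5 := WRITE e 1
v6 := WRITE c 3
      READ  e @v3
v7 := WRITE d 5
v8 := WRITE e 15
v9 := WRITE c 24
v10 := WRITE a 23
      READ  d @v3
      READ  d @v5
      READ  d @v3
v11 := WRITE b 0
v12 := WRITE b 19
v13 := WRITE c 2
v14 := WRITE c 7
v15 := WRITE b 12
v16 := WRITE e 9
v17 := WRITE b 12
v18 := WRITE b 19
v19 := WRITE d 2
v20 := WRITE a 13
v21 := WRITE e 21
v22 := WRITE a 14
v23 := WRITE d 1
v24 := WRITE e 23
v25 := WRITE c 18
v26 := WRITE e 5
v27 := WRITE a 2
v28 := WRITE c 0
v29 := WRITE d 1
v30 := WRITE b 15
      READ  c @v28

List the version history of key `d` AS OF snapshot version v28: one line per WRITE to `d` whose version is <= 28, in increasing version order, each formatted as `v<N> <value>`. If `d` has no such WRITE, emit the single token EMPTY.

Scan writes for key=d with version <= 28:
  v1 WRITE c 14 -> skip
  v2 WRITE a 24 -> skip
  v3 WRITE c 0 -> skip
  v4 WRITE d 20 -> keep
  v5 WRITE e 1 -> skip
  v6 WRITE c 3 -> skip
  v7 WRITE d 5 -> keep
  v8 WRITE e 15 -> skip
  v9 WRITE c 24 -> skip
  v10 WRITE a 23 -> skip
  v11 WRITE b 0 -> skip
  v12 WRITE b 19 -> skip
  v13 WRITE c 2 -> skip
  v14 WRITE c 7 -> skip
  v15 WRITE b 12 -> skip
  v16 WRITE e 9 -> skip
  v17 WRITE b 12 -> skip
  v18 WRITE b 19 -> skip
  v19 WRITE d 2 -> keep
  v20 WRITE a 13 -> skip
  v21 WRITE e 21 -> skip
  v22 WRITE a 14 -> skip
  v23 WRITE d 1 -> keep
  v24 WRITE e 23 -> skip
  v25 WRITE c 18 -> skip
  v26 WRITE e 5 -> skip
  v27 WRITE a 2 -> skip
  v28 WRITE c 0 -> skip
  v29 WRITE d 1 -> drop (> snap)
  v30 WRITE b 15 -> skip
Collected: [(4, 20), (7, 5), (19, 2), (23, 1)]

Answer: v4 20
v7 5
v19 2
v23 1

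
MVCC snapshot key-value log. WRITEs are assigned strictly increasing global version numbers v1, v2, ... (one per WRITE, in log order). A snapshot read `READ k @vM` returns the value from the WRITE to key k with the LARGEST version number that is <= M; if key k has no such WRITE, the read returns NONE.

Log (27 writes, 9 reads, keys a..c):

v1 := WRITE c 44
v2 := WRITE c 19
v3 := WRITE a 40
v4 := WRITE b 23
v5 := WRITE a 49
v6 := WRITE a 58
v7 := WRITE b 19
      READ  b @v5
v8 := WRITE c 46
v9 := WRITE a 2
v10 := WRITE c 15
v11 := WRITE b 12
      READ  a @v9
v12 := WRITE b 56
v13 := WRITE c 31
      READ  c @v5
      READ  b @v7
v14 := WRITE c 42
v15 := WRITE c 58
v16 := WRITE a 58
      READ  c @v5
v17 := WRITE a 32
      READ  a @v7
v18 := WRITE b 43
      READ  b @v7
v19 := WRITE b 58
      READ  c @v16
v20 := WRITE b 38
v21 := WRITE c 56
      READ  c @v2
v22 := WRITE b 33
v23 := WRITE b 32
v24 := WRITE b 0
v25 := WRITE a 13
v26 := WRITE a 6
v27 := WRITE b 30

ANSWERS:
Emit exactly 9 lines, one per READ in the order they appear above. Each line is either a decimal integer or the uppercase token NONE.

Answer: 23
2
19
19
19
58
19
58
19

Derivation:
v1: WRITE c=44  (c history now [(1, 44)])
v2: WRITE c=19  (c history now [(1, 44), (2, 19)])
v3: WRITE a=40  (a history now [(3, 40)])
v4: WRITE b=23  (b history now [(4, 23)])
v5: WRITE a=49  (a history now [(3, 40), (5, 49)])
v6: WRITE a=58  (a history now [(3, 40), (5, 49), (6, 58)])
v7: WRITE b=19  (b history now [(4, 23), (7, 19)])
READ b @v5: history=[(4, 23), (7, 19)] -> pick v4 -> 23
v8: WRITE c=46  (c history now [(1, 44), (2, 19), (8, 46)])
v9: WRITE a=2  (a history now [(3, 40), (5, 49), (6, 58), (9, 2)])
v10: WRITE c=15  (c history now [(1, 44), (2, 19), (8, 46), (10, 15)])
v11: WRITE b=12  (b history now [(4, 23), (7, 19), (11, 12)])
READ a @v9: history=[(3, 40), (5, 49), (6, 58), (9, 2)] -> pick v9 -> 2
v12: WRITE b=56  (b history now [(4, 23), (7, 19), (11, 12), (12, 56)])
v13: WRITE c=31  (c history now [(1, 44), (2, 19), (8, 46), (10, 15), (13, 31)])
READ c @v5: history=[(1, 44), (2, 19), (8, 46), (10, 15), (13, 31)] -> pick v2 -> 19
READ b @v7: history=[(4, 23), (7, 19), (11, 12), (12, 56)] -> pick v7 -> 19
v14: WRITE c=42  (c history now [(1, 44), (2, 19), (8, 46), (10, 15), (13, 31), (14, 42)])
v15: WRITE c=58  (c history now [(1, 44), (2, 19), (8, 46), (10, 15), (13, 31), (14, 42), (15, 58)])
v16: WRITE a=58  (a history now [(3, 40), (5, 49), (6, 58), (9, 2), (16, 58)])
READ c @v5: history=[(1, 44), (2, 19), (8, 46), (10, 15), (13, 31), (14, 42), (15, 58)] -> pick v2 -> 19
v17: WRITE a=32  (a history now [(3, 40), (5, 49), (6, 58), (9, 2), (16, 58), (17, 32)])
READ a @v7: history=[(3, 40), (5, 49), (6, 58), (9, 2), (16, 58), (17, 32)] -> pick v6 -> 58
v18: WRITE b=43  (b history now [(4, 23), (7, 19), (11, 12), (12, 56), (18, 43)])
READ b @v7: history=[(4, 23), (7, 19), (11, 12), (12, 56), (18, 43)] -> pick v7 -> 19
v19: WRITE b=58  (b history now [(4, 23), (7, 19), (11, 12), (12, 56), (18, 43), (19, 58)])
READ c @v16: history=[(1, 44), (2, 19), (8, 46), (10, 15), (13, 31), (14, 42), (15, 58)] -> pick v15 -> 58
v20: WRITE b=38  (b history now [(4, 23), (7, 19), (11, 12), (12, 56), (18, 43), (19, 58), (20, 38)])
v21: WRITE c=56  (c history now [(1, 44), (2, 19), (8, 46), (10, 15), (13, 31), (14, 42), (15, 58), (21, 56)])
READ c @v2: history=[(1, 44), (2, 19), (8, 46), (10, 15), (13, 31), (14, 42), (15, 58), (21, 56)] -> pick v2 -> 19
v22: WRITE b=33  (b history now [(4, 23), (7, 19), (11, 12), (12, 56), (18, 43), (19, 58), (20, 38), (22, 33)])
v23: WRITE b=32  (b history now [(4, 23), (7, 19), (11, 12), (12, 56), (18, 43), (19, 58), (20, 38), (22, 33), (23, 32)])
v24: WRITE b=0  (b history now [(4, 23), (7, 19), (11, 12), (12, 56), (18, 43), (19, 58), (20, 38), (22, 33), (23, 32), (24, 0)])
v25: WRITE a=13  (a history now [(3, 40), (5, 49), (6, 58), (9, 2), (16, 58), (17, 32), (25, 13)])
v26: WRITE a=6  (a history now [(3, 40), (5, 49), (6, 58), (9, 2), (16, 58), (17, 32), (25, 13), (26, 6)])
v27: WRITE b=30  (b history now [(4, 23), (7, 19), (11, 12), (12, 56), (18, 43), (19, 58), (20, 38), (22, 33), (23, 32), (24, 0), (27, 30)])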